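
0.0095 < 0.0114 True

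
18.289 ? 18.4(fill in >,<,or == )<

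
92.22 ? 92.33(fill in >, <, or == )<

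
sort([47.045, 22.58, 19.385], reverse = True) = [47.045, 22.58, 19.385]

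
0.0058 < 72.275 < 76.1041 True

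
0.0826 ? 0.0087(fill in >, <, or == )>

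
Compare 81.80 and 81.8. They are equal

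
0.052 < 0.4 True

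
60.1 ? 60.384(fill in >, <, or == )<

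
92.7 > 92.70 False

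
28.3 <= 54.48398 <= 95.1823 True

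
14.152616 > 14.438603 False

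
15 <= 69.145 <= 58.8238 False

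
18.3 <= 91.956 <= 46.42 False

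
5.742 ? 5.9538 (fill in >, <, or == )<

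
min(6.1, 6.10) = 6.1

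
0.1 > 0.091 True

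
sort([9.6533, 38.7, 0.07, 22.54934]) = [0.07, 9.6533, 22.54934, 38.7]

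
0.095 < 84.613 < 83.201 False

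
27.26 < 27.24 False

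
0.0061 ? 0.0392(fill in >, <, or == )<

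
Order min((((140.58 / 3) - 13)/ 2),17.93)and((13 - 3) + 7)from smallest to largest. min((((140.58 / 3) - 13)/ 2),17.93),((13 - 3) + 7)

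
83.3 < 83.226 False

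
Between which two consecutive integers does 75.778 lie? 75 and 76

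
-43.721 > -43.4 False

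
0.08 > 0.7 False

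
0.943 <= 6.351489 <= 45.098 True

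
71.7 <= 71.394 False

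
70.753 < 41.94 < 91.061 False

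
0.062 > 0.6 False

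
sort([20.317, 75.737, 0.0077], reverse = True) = [75.737, 20.317, 0.0077]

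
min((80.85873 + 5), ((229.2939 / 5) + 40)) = 85.85873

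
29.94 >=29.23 True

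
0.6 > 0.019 True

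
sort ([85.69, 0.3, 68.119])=[0.3, 68.119, 85.69]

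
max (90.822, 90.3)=90.822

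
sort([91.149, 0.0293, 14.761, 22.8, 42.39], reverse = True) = [91.149, 42.39, 22.8, 14.761, 0.0293]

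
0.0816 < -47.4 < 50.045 False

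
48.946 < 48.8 False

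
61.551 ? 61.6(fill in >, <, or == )<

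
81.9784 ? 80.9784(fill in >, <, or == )>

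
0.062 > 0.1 False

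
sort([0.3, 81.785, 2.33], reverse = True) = [81.785, 2.33, 0.3]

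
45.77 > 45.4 True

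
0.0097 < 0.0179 True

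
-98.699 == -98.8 False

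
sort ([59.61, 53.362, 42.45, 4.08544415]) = [4.08544415, 42.45, 53.362, 59.61]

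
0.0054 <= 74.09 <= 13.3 False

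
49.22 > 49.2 True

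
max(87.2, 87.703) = 87.703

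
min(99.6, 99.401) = 99.401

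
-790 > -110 False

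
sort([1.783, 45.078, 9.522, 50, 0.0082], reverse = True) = [50, 45.078, 9.522, 1.783, 0.0082]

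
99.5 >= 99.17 True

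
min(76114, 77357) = 76114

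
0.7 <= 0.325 False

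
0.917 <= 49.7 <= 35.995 False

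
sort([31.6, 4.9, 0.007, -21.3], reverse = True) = [31.6, 4.9, 0.007, -21.3]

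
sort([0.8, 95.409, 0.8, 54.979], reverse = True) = [95.409, 54.979, 0.8, 0.8]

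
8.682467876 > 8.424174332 True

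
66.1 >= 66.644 False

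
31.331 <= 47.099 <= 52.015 True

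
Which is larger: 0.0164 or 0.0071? 0.0164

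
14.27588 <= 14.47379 True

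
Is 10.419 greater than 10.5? No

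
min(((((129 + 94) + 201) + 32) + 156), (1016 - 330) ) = 612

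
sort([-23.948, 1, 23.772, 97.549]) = [-23.948, 1, 23.772, 97.549]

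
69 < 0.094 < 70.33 False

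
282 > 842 False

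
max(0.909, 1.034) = 1.034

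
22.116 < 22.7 True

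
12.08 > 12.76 False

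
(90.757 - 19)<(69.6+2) False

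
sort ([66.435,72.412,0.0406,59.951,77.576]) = [0.0406,59.951,66.435,72.412,77.576]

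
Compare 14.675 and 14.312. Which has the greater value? 14.675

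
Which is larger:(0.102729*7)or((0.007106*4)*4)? (0.102729*7)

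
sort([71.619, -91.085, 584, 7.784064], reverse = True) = [584, 71.619, 7.784064, -91.085]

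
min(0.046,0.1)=0.046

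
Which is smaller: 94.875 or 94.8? 94.8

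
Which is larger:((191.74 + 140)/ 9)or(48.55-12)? ((191.74 + 140)/ 9)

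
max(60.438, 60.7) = 60.7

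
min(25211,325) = 325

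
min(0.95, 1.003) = 0.95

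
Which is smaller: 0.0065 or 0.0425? 0.0065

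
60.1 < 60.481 True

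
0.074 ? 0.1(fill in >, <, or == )<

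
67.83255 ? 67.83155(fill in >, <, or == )>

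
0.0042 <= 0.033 True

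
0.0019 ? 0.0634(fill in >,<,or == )<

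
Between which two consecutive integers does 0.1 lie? 0 and 1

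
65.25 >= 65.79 False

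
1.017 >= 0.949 True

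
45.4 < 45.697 True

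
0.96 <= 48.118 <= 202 True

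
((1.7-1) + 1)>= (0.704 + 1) False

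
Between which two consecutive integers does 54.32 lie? 54 and 55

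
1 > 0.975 True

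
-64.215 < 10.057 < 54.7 True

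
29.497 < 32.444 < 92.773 True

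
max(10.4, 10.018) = 10.4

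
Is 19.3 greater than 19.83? No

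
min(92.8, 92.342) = 92.342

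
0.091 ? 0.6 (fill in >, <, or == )<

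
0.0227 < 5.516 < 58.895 True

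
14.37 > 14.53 False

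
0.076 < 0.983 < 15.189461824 True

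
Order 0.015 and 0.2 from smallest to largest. 0.015, 0.2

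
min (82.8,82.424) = 82.424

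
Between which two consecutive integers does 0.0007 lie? 0 and 1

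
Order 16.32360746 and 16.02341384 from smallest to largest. 16.02341384, 16.32360746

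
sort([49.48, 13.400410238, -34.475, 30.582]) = [-34.475, 13.400410238, 30.582, 49.48]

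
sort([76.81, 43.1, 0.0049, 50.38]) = [0.0049, 43.1, 50.38, 76.81]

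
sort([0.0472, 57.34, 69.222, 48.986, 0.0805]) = [0.0472, 0.0805, 48.986, 57.34, 69.222]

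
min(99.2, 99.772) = 99.2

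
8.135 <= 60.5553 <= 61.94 True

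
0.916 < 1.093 True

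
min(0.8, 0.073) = 0.073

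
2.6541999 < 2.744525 True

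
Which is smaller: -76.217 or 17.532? -76.217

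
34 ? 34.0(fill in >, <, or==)==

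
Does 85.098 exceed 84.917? Yes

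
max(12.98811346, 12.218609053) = 12.98811346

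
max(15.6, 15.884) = 15.884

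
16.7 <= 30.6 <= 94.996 True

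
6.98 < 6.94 False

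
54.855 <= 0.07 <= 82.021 False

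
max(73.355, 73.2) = 73.355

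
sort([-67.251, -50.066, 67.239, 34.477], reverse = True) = [67.239, 34.477, -50.066, -67.251]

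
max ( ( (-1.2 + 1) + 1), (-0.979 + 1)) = 0.8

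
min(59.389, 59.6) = 59.389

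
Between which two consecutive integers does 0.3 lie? 0 and 1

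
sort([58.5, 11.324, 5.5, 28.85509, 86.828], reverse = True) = [86.828, 58.5, 28.85509, 11.324, 5.5]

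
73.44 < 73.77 True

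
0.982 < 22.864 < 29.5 True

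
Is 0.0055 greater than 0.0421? No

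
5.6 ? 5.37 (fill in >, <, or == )>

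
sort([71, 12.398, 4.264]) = [4.264, 12.398, 71]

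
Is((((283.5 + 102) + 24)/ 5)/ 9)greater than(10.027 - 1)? Yes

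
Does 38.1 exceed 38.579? No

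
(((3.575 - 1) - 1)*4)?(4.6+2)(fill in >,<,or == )<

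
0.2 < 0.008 False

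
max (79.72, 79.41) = 79.72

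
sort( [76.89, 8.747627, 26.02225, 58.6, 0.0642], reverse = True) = [76.89, 58.6, 26.02225, 8.747627, 0.0642]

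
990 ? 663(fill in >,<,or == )>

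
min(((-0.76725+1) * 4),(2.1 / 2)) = 0.931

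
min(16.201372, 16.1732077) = 16.1732077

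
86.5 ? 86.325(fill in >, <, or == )>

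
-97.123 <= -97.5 False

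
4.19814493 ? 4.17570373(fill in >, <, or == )>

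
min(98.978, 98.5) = 98.5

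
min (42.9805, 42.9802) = 42.9802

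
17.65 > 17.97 False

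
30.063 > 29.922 True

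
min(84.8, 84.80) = 84.8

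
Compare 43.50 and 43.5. They are equal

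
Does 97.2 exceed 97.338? No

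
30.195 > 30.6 False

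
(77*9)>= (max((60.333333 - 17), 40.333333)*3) True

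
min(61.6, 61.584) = 61.584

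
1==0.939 False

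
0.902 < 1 True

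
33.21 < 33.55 True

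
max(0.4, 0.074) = 0.4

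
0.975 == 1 False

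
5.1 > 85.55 False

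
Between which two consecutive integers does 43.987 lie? 43 and 44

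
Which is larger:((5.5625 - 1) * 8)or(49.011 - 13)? ((5.5625 - 1) * 8)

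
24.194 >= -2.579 True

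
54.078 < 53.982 False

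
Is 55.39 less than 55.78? Yes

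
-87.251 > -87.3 True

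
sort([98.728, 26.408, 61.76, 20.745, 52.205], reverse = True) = [98.728, 61.76, 52.205, 26.408, 20.745]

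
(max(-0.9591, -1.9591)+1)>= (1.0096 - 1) True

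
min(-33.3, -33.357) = -33.357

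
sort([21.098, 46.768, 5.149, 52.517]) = [5.149, 21.098, 46.768, 52.517]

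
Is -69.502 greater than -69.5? No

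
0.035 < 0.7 True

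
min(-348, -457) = -457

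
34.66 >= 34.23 True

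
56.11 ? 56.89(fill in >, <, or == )<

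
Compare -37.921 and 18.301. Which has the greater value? 18.301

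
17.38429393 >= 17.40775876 False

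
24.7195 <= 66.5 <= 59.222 False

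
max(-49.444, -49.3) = -49.3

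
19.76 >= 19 True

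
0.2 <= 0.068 False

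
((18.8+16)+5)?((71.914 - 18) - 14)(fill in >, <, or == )<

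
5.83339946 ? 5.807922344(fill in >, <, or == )>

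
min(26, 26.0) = 26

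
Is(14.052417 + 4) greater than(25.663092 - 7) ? No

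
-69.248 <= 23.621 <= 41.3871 True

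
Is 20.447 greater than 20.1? Yes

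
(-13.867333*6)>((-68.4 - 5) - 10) True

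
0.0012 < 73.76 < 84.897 True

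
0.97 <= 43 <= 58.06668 True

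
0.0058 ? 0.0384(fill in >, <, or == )<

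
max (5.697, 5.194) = 5.697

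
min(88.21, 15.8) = 15.8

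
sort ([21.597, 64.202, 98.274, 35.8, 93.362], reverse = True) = [98.274, 93.362, 64.202, 35.8, 21.597]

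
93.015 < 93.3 True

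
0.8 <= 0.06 False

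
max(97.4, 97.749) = 97.749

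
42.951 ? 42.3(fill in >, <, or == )>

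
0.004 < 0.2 True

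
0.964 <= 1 True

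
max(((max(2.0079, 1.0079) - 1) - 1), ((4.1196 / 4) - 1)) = 0.0299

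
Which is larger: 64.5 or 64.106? 64.5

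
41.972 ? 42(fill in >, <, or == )<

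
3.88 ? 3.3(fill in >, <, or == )>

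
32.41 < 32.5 True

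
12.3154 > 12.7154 False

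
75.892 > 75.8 True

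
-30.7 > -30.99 True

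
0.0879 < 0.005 False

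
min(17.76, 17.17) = 17.17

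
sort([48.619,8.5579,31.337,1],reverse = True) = [48.619,31.337,8.5579,1]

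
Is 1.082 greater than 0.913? Yes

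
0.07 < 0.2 True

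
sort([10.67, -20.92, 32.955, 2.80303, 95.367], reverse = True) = [95.367, 32.955, 10.67, 2.80303, -20.92]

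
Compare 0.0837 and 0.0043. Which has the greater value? 0.0837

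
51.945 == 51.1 False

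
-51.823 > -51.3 False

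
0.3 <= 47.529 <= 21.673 False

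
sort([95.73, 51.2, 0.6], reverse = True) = [95.73, 51.2, 0.6]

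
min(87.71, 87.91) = 87.71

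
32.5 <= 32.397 False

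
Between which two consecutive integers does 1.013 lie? 1 and 2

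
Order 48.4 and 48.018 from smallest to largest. 48.018, 48.4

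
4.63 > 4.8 False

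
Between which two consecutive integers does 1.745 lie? 1 and 2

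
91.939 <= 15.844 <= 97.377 False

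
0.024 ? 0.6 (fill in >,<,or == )<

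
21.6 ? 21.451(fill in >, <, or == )>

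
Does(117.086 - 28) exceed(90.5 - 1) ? No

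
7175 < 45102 True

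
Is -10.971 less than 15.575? Yes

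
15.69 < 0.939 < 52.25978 False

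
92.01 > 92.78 False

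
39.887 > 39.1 True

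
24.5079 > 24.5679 False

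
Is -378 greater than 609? No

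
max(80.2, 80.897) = 80.897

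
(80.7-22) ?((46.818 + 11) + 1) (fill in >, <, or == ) <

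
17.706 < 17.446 False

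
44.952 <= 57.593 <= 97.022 True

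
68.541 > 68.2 True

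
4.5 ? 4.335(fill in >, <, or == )>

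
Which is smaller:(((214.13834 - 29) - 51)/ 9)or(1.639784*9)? (1.639784*9)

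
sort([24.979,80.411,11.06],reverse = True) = [80.411,24.979,11.06]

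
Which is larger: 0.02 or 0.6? 0.6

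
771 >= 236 True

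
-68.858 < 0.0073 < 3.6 True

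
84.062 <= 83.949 False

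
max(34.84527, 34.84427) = 34.84527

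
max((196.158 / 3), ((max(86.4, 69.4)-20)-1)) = 65.4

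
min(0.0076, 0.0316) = 0.0076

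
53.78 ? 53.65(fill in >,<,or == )>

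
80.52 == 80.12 False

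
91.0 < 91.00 False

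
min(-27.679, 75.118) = -27.679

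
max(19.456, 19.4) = 19.456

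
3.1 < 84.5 True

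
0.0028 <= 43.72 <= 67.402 True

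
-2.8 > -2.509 False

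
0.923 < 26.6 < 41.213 True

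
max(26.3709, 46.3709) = 46.3709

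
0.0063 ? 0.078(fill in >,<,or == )<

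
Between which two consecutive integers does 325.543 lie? 325 and 326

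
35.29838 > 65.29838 False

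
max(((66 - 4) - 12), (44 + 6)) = 50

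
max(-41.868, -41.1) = -41.1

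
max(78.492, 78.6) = 78.6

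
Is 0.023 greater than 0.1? No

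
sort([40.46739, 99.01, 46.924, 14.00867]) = [14.00867, 40.46739, 46.924, 99.01]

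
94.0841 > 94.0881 False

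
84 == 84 True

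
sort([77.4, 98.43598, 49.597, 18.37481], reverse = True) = [98.43598, 77.4, 49.597, 18.37481]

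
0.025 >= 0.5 False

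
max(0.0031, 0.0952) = 0.0952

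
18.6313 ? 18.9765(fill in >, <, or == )<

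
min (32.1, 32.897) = 32.1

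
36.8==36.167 False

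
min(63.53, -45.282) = -45.282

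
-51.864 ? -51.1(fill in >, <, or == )<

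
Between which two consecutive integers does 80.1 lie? 80 and 81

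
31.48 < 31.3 False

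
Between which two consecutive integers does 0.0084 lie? 0 and 1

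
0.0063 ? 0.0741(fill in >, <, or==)<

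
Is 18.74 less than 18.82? Yes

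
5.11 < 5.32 True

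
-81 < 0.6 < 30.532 True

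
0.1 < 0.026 False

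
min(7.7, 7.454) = 7.454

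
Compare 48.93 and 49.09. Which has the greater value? 49.09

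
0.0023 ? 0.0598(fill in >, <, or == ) <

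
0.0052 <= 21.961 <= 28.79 True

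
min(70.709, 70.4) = 70.4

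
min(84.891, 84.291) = 84.291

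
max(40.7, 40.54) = 40.7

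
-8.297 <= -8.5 False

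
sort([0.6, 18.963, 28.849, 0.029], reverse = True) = [28.849, 18.963, 0.6, 0.029]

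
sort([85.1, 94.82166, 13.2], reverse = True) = [94.82166, 85.1, 13.2]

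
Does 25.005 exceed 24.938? Yes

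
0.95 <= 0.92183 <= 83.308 False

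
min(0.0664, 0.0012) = 0.0012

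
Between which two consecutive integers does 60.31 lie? 60 and 61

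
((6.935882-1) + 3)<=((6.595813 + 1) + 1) False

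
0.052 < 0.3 True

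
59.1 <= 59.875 True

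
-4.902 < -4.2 True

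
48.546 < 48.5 False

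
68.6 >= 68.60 True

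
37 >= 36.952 True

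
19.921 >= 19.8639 True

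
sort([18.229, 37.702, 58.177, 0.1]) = [0.1, 18.229, 37.702, 58.177]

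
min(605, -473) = -473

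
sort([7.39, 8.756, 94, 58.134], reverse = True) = [94, 58.134, 8.756, 7.39]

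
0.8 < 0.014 False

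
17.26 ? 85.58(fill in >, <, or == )<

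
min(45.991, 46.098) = 45.991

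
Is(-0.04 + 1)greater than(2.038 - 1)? No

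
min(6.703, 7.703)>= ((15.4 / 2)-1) True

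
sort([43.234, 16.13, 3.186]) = [3.186, 16.13, 43.234]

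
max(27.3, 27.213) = 27.3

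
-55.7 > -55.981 True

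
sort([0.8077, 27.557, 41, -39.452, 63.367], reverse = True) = [63.367, 41, 27.557, 0.8077, -39.452]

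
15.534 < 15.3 False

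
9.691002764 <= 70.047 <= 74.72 True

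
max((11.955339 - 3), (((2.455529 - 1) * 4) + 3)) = 8.955339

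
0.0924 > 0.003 True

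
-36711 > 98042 False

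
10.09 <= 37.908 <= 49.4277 True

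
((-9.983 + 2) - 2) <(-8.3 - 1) True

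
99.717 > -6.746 True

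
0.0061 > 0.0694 False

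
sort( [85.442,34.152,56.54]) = [34.152,56.54,85.442]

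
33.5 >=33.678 False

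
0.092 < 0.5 True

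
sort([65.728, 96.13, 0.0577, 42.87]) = [0.0577, 42.87, 65.728, 96.13]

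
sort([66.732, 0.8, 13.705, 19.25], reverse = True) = [66.732, 19.25, 13.705, 0.8]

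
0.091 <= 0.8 True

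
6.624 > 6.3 True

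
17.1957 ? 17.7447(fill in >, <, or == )<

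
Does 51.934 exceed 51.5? Yes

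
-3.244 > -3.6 True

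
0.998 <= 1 True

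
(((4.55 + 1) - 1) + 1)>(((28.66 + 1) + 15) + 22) False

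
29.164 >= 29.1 True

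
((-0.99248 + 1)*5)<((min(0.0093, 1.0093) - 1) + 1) False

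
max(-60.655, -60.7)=-60.655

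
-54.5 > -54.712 True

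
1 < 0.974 False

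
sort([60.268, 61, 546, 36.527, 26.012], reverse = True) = [546, 61, 60.268, 36.527, 26.012]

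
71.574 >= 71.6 False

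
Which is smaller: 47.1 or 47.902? 47.1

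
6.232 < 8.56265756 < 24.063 True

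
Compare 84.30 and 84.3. They are equal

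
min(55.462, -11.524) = -11.524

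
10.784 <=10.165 False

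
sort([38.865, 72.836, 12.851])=[12.851, 38.865, 72.836]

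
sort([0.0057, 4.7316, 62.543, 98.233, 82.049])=[0.0057, 4.7316, 62.543, 82.049, 98.233]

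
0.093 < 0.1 True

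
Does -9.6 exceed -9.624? Yes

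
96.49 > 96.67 False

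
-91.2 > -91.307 True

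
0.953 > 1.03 False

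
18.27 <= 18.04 False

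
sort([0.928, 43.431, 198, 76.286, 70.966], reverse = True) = [198, 76.286, 70.966, 43.431, 0.928]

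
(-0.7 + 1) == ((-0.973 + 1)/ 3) False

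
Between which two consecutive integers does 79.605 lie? 79 and 80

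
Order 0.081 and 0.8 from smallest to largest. 0.081, 0.8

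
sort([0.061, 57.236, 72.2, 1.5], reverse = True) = [72.2, 57.236, 1.5, 0.061]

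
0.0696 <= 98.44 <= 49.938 False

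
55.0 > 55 False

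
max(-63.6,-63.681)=-63.6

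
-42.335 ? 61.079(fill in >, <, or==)<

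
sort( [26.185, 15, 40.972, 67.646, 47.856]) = [15, 26.185, 40.972, 47.856, 67.646]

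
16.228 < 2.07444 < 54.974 False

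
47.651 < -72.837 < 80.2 False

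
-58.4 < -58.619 False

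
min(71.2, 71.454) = 71.2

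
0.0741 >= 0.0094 True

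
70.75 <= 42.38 False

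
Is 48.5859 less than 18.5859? No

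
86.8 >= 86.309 True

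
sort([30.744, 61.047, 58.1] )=[30.744, 58.1, 61.047]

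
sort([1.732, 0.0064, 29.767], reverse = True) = [29.767, 1.732, 0.0064]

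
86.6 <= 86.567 False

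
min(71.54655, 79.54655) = 71.54655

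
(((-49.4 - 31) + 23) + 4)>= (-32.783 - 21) True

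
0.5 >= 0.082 True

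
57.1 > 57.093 True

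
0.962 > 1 False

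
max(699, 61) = 699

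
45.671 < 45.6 False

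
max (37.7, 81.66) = 81.66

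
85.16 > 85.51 False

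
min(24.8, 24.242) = 24.242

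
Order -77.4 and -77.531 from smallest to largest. -77.531, -77.4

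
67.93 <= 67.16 False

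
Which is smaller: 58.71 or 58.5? 58.5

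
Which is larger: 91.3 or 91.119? 91.3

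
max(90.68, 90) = 90.68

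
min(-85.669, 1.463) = -85.669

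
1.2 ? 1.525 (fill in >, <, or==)<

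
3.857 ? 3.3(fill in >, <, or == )>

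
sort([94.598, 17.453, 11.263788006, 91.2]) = [11.263788006, 17.453, 91.2, 94.598]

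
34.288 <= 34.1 False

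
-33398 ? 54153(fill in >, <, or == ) <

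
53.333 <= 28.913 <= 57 False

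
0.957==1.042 False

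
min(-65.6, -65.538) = -65.6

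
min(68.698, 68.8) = 68.698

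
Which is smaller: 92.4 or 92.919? 92.4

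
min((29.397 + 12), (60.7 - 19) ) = 41.397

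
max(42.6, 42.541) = 42.6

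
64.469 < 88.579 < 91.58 True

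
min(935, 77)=77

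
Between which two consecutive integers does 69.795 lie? 69 and 70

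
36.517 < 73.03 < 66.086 False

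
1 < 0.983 False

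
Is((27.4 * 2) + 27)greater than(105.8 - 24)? No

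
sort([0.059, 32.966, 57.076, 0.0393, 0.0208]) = [0.0208, 0.0393, 0.059, 32.966, 57.076]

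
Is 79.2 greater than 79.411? No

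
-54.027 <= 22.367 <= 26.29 True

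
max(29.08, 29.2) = 29.2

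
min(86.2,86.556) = 86.2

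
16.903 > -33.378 True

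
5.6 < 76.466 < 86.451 True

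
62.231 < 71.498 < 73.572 True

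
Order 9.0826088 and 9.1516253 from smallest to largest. 9.0826088, 9.1516253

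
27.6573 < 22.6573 False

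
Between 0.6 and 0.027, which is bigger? 0.6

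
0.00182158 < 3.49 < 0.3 False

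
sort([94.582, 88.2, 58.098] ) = [58.098, 88.2, 94.582]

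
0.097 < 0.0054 False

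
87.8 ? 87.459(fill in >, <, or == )>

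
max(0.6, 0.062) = 0.6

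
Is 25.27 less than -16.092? No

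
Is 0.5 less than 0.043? No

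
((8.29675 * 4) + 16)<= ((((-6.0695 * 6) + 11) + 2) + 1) False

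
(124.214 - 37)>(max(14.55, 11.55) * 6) False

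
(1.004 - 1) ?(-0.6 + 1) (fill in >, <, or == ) <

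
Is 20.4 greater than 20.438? No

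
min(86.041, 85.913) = 85.913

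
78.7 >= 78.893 False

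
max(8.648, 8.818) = 8.818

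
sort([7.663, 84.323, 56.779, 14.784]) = [7.663, 14.784, 56.779, 84.323]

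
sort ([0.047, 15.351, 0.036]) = [0.036, 0.047, 15.351]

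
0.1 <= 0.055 False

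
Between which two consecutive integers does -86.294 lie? -87 and -86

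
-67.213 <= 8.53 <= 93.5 True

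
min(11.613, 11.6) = 11.6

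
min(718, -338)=-338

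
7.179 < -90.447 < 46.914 False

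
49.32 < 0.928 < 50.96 False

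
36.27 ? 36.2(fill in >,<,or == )>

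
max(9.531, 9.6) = 9.6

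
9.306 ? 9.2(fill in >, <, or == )>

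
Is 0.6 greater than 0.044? Yes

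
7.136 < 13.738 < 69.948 True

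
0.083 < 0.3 True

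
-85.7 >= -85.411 False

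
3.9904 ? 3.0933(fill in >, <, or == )>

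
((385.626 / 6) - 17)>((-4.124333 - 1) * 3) True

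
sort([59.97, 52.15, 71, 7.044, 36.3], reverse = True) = [71, 59.97, 52.15, 36.3, 7.044]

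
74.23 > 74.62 False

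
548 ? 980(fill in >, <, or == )<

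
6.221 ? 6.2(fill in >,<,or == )>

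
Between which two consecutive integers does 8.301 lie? 8 and 9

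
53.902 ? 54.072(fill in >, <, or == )<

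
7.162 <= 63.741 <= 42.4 False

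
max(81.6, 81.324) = 81.6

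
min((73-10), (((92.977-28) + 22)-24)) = 62.977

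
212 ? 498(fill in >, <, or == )<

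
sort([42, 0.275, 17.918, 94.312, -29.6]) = [-29.6, 0.275, 17.918, 42, 94.312]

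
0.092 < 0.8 True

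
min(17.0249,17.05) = 17.0249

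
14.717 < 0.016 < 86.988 False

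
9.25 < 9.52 True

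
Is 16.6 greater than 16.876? No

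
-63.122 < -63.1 True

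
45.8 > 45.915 False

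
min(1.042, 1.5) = 1.042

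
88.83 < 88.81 False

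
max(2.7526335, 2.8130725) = 2.8130725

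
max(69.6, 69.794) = 69.794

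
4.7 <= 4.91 True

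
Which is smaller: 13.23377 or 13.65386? 13.23377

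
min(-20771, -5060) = -20771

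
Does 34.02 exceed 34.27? No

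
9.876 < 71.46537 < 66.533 False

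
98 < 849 True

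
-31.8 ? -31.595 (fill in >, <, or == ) <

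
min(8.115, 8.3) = 8.115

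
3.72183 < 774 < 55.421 False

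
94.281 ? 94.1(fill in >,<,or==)>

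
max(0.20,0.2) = 0.2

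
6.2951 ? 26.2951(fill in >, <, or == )<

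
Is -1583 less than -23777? No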